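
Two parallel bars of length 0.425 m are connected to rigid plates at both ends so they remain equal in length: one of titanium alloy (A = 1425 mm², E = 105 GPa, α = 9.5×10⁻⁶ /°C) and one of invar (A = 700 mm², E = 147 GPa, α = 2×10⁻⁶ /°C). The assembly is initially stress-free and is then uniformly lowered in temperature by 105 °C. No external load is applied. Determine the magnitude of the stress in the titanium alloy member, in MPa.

Both members must finish at the same length. With the larger α, the titanium alloy tends to over-contract; the plates restrain it, putting the titanium alloy in tension and the invar in compression. With no external load the two internal forces are equal and opposite, magnitude P.
Setting the final lengths equal and cancelling L: (α₁ − α₂)ΔT = P/(A₁E₁) + P/(A₂E₂).
|α₁ − α₂|·ΔT = 7.5×10⁻⁶ × 105 = 0.0007875.
1/(A₁E₁) + 1/(A₂E₂) = 1/(1425×105×10³) + 1/(700×147×10³) = 1.64×10⁻⁸ N⁻¹.
So P = 0.0007875 / 1.64×10⁻⁸ = 48.01 kN.
σ_{titanium alloy} = P/A₁ = 48010/1425 = 33.69 MPa, tensile.

σ ≈ 33.7 MPa (tensile)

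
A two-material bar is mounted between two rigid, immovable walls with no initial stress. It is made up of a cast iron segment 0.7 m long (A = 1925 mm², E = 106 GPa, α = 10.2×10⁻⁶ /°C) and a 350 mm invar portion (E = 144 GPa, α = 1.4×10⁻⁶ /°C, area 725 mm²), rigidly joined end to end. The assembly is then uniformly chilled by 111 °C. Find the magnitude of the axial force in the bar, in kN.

With the walls removed the bar would change length by δ_free = Σ αᵢΔT Lᵢ = 10.2×10⁻⁶×111×700 + 1.4×10⁻⁶×111×350 = 0.8469 mm.
Since the ends are fixed, an axial force P builds up, equal in every segment, with P · Σ Lᵢ/(AᵢEᵢ) = δ_free.
Σ Lᵢ/(AᵢEᵢ) = 700/(1925×106×10³) + 350/(725×144×10³) = 6.783×10⁻⁶ mm/N.
So P = 0.8469 / 6.783×10⁻⁶ = 124.9 kN, tensile.

P ≈ 125 kN (tensile)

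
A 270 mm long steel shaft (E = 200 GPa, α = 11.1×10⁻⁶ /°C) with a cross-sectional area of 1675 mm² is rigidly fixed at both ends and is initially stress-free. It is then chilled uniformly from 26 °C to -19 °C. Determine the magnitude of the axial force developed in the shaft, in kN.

With zero net strain, σ = E·αΔT = 200 GPa × 11.1×10⁻⁶ × 45 = 99.9 MPa.
Then P = σA = 99.9 × 1675 mm² = 167.3 kN, tensile.

P ≈ 167 kN (tensile)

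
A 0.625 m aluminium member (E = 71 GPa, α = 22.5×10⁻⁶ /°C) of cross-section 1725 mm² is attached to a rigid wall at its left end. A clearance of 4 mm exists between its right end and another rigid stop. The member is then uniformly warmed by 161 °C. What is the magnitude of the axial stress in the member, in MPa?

If the wall were absent the member would grow by αΔT L = 22.5×10⁻⁶ × 161 × 625 = 2.264 mm.
This is smaller than the 4 mm clearance, so the member expands freely without reaching the stop — the stress is zero.

σ ≈ 0 MPa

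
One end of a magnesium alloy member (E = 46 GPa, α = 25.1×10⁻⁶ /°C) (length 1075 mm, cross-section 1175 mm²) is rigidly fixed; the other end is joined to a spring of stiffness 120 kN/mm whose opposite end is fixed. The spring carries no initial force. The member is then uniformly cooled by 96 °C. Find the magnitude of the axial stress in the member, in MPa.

If the spring were absent the member would shorten by αΔT L = 25.1×10⁻⁶ × 96 × 1075 = 2.59 mm.
With a force P in the spring, the elastic change of the member is PL/(AE) and that of the spring is P/k; compatibility requires their sum to equal δ_free.
So P = δ_free / [L/(AE) + 1/k] = 2.59 / [ 1075/(1175×46×10³) + 1/(120×10³) ].
P = 2.59 / 2.822×10⁻⁵ = 91780 N.
σ = P/A = 91780/1175 = 78.11 MPa.

σ ≈ 78.1 MPa (tensile)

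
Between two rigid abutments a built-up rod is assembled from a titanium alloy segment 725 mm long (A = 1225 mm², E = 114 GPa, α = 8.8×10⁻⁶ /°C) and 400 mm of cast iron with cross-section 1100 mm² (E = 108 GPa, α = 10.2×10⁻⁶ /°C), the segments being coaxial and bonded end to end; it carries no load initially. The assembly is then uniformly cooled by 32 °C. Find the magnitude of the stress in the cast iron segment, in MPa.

σ ≈ 35.6 MPa (tensile)

Free thermal contraction of the whole bar: Σ αᵢΔT Lᵢ = 8.8×10⁻⁶×32×725 + 10.2×10⁻⁶×32×400 = 0.3347 mm.
Since the ends are fixed, an axial force P builds up, equal in every segment, with P · Σ Lᵢ/(AᵢEᵢ) = δ_free.
Σ Lᵢ/(AᵢEᵢ) = 725/(1225×114×10³) + 400/(1100×108×10³) = 8.559×10⁻⁶ mm/N.
So P = 0.3347 / 8.559×10⁻⁶ = 39.11 kN, tensile.
σ_{cast iron} = P / A = 39110 / 1100 = 35.55 MPa.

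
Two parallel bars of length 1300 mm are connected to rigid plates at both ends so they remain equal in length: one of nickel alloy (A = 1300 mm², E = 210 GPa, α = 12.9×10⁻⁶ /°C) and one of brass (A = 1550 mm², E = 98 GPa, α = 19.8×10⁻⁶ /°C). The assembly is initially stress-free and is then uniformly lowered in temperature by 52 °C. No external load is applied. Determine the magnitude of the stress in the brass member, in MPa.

σ ≈ 22.6 MPa (tensile)

Both members must finish at the same length. With the larger α, the brass tends to over-contract; the plates restrain it, putting the brass in tension and the nickel alloy in compression. With no external load the two internal forces are equal and opposite, magnitude P.
Equating the net (thermal + elastic) strains gives |α₁ − α₂|·ΔT = P·[1/(A₁E₁) + 1/(A₂E₂)].
|α₁ − α₂|·ΔT = 6.9×10⁻⁶ × 52 = 0.0003588.
1/(A₁E₁) + 1/(A₂E₂) = 1/(1300×210×10³) + 1/(1550×98×10³) = 1.025×10⁻⁸ N⁻¹.
P = 0.0003588 / 1.025×10⁻⁸ = 35020 N = 35.02 kN.
σ_{brass} = P/A₂ = 35020/1550 = 22.59 MPa, tensile.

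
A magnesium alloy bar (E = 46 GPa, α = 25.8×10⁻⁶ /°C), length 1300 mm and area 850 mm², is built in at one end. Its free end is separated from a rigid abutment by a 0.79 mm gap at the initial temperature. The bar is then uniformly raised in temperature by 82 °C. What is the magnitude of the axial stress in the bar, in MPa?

σ ≈ 69.4 MPa (compressive)

Free thermal elongation = αΔT L = 25.8×10⁻⁶ × 82 × 1300 = 2.75 mm.
After closing the 0.79 mm clearance, 2.75 − 0.79 = 1.96 mm of expansion remains to be suppressed by the wall.
So σ = E(δ_free − g)/L = 46×10³ × 1.96/1300 = 69.36 MPa.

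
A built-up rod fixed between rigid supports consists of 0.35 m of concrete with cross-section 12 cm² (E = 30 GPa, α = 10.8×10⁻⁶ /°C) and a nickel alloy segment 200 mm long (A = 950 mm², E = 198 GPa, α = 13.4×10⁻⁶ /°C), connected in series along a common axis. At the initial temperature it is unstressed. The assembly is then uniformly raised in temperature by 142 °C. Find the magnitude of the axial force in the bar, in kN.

P ≈ 85.1 kN (compressive)

Free thermal expansion of the whole bar: Σ αᵢΔT Lᵢ = 10.8×10⁻⁶×142×350 + 13.4×10⁻⁶×142×200 = 0.9173 mm.
The walls prevent any net length change, so an axial force P (same in every segment) develops. Compatibility: P · Σ Lᵢ/(AᵢEᵢ) = δ_free.
Σ Lᵢ/(AᵢEᵢ) = 350/(1200×30×10³) + 200/(950×198×10³) = 1.079×10⁻⁵ mm/N.
Hence P = δ_free / Σ(L/AE) = 0.9173/1.079×10⁻⁵ = 85.05 kN (compressive).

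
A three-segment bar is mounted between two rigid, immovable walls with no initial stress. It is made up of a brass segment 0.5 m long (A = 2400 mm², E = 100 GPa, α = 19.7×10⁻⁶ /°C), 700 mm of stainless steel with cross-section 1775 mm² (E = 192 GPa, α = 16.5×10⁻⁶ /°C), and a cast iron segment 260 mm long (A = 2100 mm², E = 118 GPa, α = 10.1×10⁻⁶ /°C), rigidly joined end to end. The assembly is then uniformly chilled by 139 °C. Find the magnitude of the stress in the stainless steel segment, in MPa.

Free thermal contraction of the whole bar: Σ αᵢΔT Lᵢ = 19.7×10⁻⁶×139×500 + 16.5×10⁻⁶×139×700 + 10.1×10⁻⁶×139×260 = 3.34 mm.
The walls prevent any net length change, so an axial force P (same in every segment) develops. Compatibility: P · Σ Lᵢ/(AᵢEᵢ) = δ_free.
The series flexibility is Σ Lᵢ/(AᵢEᵢ) = 500/(2400×100×10³) + 700/(1775×192×10³) + 260/(2100×118×10³) = 5.187×10⁻⁶ mm/N.
So P = 3.34 / 5.187×10⁻⁶ = 643.9 kN, tensile.
σ_{stainless steel} = P / A = 643900 / 1775 = 362.8 MPa.

σ ≈ 363 MPa (tensile)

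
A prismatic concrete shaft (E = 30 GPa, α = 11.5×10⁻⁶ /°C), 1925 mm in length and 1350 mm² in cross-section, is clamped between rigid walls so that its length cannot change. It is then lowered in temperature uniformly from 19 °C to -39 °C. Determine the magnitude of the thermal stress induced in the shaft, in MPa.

σ ≈ 20 MPa (tensile)

Because both ends are immovable the net strain is zero, and the suppressed thermal strain is αΔT = 11.5×10⁻⁶ × 58 = 667×10⁻⁶.
Hence σ = E·αΔT = 30×10³ × 667×10⁻⁶ = 20.01 MPa, tensile.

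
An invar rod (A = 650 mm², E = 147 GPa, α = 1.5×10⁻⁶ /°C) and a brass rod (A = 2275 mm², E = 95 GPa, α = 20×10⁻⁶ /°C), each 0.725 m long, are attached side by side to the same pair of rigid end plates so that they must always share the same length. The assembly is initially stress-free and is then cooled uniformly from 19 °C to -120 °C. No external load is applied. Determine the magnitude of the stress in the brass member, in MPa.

Both members must finish at the same length. With the larger α, the brass tends to over-contract; the plates restrain it, putting the brass in tension and the invar in compression. With no external load the two internal forces are equal and opposite, magnitude P.
Setting the final lengths equal and cancelling L: (α₁ − α₂)ΔT = P/(A₁E₁) + P/(A₂E₂).
|α₁ − α₂|·ΔT = 18.5×10⁻⁶ × 139 = 0.002572.
1/(A₁E₁) + 1/(A₂E₂) = 1/(650×147×10³) + 1/(2275×95×10³) = 1.509×10⁻⁸ N⁻¹.
So P = 0.002572 / 1.509×10⁻⁸ = 170.4 kN.
σ_{brass} = P/A₂ = 170400/2275 = 74.89 MPa, tensile.

σ ≈ 74.9 MPa (tensile)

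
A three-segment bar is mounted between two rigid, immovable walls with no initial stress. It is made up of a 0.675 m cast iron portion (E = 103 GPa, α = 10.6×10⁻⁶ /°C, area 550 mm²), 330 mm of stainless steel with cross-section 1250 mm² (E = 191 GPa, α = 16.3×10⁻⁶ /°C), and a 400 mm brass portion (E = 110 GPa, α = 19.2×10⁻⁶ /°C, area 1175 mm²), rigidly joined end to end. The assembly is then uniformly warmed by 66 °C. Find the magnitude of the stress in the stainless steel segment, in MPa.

σ ≈ 65.1 MPa (compressive)

If the supports were absent, the total length change would be Σ αᵢΔT Lᵢ = 10.6×10⁻⁶×66×675 + 16.3×10⁻⁶×66×330 + 19.2×10⁻⁶×66×400 = 1.334 mm.
The walls prevent any net length change, so an axial force P (same in every segment) develops. Compatibility: P · Σ Lᵢ/(AᵢEᵢ) = δ_free.
The series flexibility is Σ Lᵢ/(AᵢEᵢ) = 675/(550×103×10³) + 330/(1250×191×10³) + 400/(1175×110×10³) = 1.639×10⁻⁵ mm/N.
P = 1.334 / 1.639×10⁻⁵ = 81390 N = 81.39 kN, compressive.
σ_{stainless steel} = P / A = 81390 / 1250 = 65.11 MPa.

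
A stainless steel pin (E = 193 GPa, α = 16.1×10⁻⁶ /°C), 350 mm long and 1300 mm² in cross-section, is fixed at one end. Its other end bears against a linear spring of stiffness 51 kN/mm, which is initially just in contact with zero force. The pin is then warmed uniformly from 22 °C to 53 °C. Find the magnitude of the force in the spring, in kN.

If the spring were absent the pin would lengthen by αΔT L = 16.1×10⁻⁶ × 31 × 350 = 0.1747 mm.
With a force P in the spring, the elastic change of the pin is PL/(AE) and that of the spring is P/k; compatibility requires their sum to equal δ_free.
So P = δ_free / [L/(AE) + 1/k] = 0.1747 / [ 350/(1300×193×10³) + 1/(51×10³) ].
P = 0.1747 / 2.1×10⁻⁵ = 8317 N.

P ≈ 8.32 kN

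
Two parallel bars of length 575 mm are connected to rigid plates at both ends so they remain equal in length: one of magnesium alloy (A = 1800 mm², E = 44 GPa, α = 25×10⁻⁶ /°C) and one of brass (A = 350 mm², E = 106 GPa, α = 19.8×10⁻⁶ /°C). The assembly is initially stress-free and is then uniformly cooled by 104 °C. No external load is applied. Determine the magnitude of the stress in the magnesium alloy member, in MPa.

The magnesium alloy has the larger α, so on cooling it would change length more than the brass if both were free. The rigid plates force a common final length, so the magnesium alloy is put into tension and the brass into compression, with equal and opposite forces P (no external load).
Equating the net (thermal + elastic) strains gives |α₁ − α₂|·ΔT = P·[1/(A₁E₁) + 1/(A₂E₂)].
|α₁ − α₂|·ΔT = 5.2×10⁻⁶ × 104 = 0.0005408.
1/(A₁E₁) + 1/(A₂E₂) = 1/(1800×44×10³) + 1/(350×106×10³) = 3.958×10⁻⁸ N⁻¹.
P = 0.0005408 / 3.958×10⁻⁸ = 13660 N = 13.66 kN.
σ_{magnesium alloy} = P/A₁ = 13660/1800 = 7.591 MPa, tensile.

σ ≈ 7.59 MPa (tensile)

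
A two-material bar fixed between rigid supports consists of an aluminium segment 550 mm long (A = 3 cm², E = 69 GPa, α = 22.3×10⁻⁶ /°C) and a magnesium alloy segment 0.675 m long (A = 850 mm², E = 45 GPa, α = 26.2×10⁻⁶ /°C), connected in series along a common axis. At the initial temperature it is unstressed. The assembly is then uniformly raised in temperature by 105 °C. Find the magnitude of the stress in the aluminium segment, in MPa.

σ ≈ 237 MPa (compressive)

Free thermal expansion of the whole bar: Σ αᵢΔT Lᵢ = 22.3×10⁻⁶×105×550 + 26.2×10⁻⁶×105×675 = 3.145 mm.
Since the ends are fixed, an axial force P builds up, equal in every segment, with P · Σ Lᵢ/(AᵢEᵢ) = δ_free.
The series flexibility is Σ Lᵢ/(AᵢEᵢ) = 550/(300×69×10³) + 675/(850×45×10³) = 4.422×10⁻⁵ mm/N.
P = 3.145 / 4.422×10⁻⁵ = 71120 N = 71.12 kN, compressive.
σ_{aluminium} = P / A = 71120 / 300 = 237.1 MPa.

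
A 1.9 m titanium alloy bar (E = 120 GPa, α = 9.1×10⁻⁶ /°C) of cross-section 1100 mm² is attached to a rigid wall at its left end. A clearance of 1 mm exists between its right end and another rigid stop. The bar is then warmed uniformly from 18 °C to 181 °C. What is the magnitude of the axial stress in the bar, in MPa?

σ ≈ 115 MPa (compressive)

Free thermal elongation = αΔT L = 9.1×10⁻⁶ × 163 × 1900 = 2.818 mm.
After closing the 1 mm clearance, 2.818 − 1 = 1.818 mm of expansion remains to be suppressed by the wall.
That suppressed elongation corresponds to σ = E·Δ/L = 120×10³ × 1.818/1900 = 114.8 MPa.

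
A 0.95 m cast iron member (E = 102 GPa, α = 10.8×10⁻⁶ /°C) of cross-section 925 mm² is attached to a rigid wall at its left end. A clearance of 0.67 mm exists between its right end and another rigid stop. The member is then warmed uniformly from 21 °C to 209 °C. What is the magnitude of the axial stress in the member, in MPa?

σ ≈ 135 MPa (compressive)

Unrestrained expansion: δ_free = αΔT L = 10.8×10⁻⁶ × 188 × 950 = 1.929 mm.
This exceeds the 0.67 mm gap, so the wall pushes back. The portion of expansion that must be recovered elastically is δ_free − gap = 1.929 − 0.67 = 1.259 mm.
That suppressed elongation corresponds to σ = E·Δ/L = 102×10³ × 1.259/950 = 135.2 MPa.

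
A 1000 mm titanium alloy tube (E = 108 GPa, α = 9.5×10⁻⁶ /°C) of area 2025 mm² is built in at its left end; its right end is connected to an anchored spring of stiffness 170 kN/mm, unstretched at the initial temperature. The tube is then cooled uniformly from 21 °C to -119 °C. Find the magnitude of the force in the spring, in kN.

P ≈ 127 kN

The unrestrained thermal change is αΔT L = 9.5×10⁻⁶ × 140 × 1000 = 1.33 mm.
With a force P in the spring, the elastic change of the tube is PL/(AE) and that of the spring is P/k; compatibility requires their sum to equal δ_free.
So P = δ_free / [L/(AE) + 1/k] = 1.33 / [ 1000/(2025×108×10³) + 1/(170×10³) ].
P = 1.33 / 1.045×10⁻⁵ = 127200 N.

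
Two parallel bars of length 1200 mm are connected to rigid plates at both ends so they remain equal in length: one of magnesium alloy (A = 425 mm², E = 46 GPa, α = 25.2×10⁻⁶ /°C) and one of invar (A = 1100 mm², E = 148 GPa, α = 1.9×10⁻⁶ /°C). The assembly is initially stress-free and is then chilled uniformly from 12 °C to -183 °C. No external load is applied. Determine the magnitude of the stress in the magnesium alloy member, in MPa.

Equilibrium of a rigid end plate with no external load gives equal and opposite internal forces ±P in the two members. Since α_{magnesium alloy} > α_{invar}, cooling drives the magnesium alloy into tension and the invar into compression.
Compatibility of the two members (thermal + elastic change equal): (α₁ − α₂)ΔT = P·[1/(A₁E₁) + 1/(A₂E₂)].
|α₁ − α₂|·ΔT = 23.3×10⁻⁶ × 195 = 0.004543.
1/(A₁E₁) + 1/(A₂E₂) = 1/(425×46×10³) + 1/(1100×148×10³) = 5.729×10⁻⁸ N⁻¹.
So P = 0.004543 / 5.729×10⁻⁸ = 79.3 kN.
σ_{magnesium alloy} = P/A₁ = 79300/425 = 186.6 MPa, tensile.

σ ≈ 187 MPa (tensile)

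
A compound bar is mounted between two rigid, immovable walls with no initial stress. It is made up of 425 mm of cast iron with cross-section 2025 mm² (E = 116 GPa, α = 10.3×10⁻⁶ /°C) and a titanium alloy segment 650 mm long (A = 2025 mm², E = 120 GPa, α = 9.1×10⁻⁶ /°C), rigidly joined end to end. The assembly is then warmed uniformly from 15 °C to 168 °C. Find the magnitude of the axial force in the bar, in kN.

Free thermal expansion of the whole bar: Σ αᵢΔT Lᵢ = 10.3×10⁻⁶×153×425 + 9.1×10⁻⁶×153×650 = 1.575 mm.
Since the ends are fixed, an axial force P builds up, equal in every segment, with P · Σ Lᵢ/(AᵢEᵢ) = δ_free.
Σ Lᵢ/(AᵢEᵢ) = 425/(2025×116×10³) + 650/(2025×120×10³) = 4.484×10⁻⁶ mm/N.
Hence P = δ_free / Σ(L/AE) = 1.575/4.484×10⁻⁶ = 351.2 kN (compressive).

P ≈ 351 kN (compressive)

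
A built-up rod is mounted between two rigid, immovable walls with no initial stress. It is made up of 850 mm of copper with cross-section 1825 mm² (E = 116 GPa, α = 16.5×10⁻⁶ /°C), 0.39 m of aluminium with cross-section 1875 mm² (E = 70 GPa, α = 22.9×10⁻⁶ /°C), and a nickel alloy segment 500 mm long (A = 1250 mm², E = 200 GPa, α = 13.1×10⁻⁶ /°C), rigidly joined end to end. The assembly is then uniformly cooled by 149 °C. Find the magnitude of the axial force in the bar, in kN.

P ≈ 489 kN (tensile)

With the walls removed the bar would change length by δ_free = Σ αᵢΔT Lᵢ = 16.5×10⁻⁶×149×850 + 22.9×10⁻⁶×149×390 + 13.1×10⁻⁶×149×500 = 4.396 mm.
The walls prevent any net length change, so an axial force P (same in every segment) develops. Compatibility: P · Σ Lᵢ/(AᵢEᵢ) = δ_free.
The series flexibility is Σ Lᵢ/(AᵢEᵢ) = 850/(1825×116×10³) + 390/(1875×70×10³) + 500/(1250×200×10³) = 8.987×10⁻⁶ mm/N.
Hence P = δ_free / Σ(L/AE) = 4.396/8.987×10⁻⁶ = 489.2 kN (tensile).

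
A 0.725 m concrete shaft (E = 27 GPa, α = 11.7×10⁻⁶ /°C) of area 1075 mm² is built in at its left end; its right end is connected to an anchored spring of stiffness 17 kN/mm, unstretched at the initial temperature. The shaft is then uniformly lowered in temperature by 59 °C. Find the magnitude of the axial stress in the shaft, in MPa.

σ ≈ 5.56 MPa (tensile)

The unrestrained thermal change is αΔT L = 11.7×10⁻⁶ × 59 × 725 = 0.5005 mm.
Let P be the tensile force in the spring. The shaft extends elastically by PL/(AE) and the spring stretches by P/k; together these equal δ_free.
P [ L/(AE) + 1/k ] = δ_free → P [ 725/(1075×27×10³) + 1/(17×10³) ] = 0.5005.
P = 0.5005 / 8.38×10⁻⁵ = 5972 N.
σ = P/A = 5972/1075 = 5.555 MPa.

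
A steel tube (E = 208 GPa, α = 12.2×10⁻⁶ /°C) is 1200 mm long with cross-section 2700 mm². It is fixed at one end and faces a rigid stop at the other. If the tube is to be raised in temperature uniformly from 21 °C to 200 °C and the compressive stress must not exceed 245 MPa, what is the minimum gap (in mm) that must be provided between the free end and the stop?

Free expansion if unrestrained: δ_free = αΔT L = 12.2×10⁻⁶ × 179 × 1200 = 2.621 mm.
A stress of 245 MPa corresponds to the wall pushing the tube back by σL/E = 245×1200/(208×10³) = 1.413 mm.
The gap must absorb the remainder: g_min = 2.621 − 1.413 = 1.207 mm.

g ≈ 1.21 mm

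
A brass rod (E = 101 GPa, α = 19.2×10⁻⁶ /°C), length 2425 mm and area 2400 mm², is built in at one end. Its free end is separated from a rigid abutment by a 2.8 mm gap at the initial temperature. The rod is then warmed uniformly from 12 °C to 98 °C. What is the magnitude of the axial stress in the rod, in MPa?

Unrestrained expansion: δ_free = αΔT L = 19.2×10⁻⁶ × 86 × 2425 = 4.004 mm.
After closing the 2.8 mm clearance, 4.004 − 2.8 = 1.204 mm of expansion remains to be suppressed by the wall.
So σ = E(δ_free − g)/L = 101×10³ × 1.204/2425 = 50.15 MPa.

σ ≈ 50.2 MPa (compressive)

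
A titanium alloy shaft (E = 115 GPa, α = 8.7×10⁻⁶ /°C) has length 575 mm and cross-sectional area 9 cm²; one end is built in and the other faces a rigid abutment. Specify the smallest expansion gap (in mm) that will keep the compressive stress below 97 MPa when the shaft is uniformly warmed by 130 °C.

Free expansion if unrestrained: δ_free = αΔT L = 8.7×10⁻⁶ × 130 × 575 = 0.6503 mm.
A stress of 97 MPa corresponds to the wall pushing the shaft back by σL/E = 97×575/(115×10³) = 0.485 mm.
So the gap has to take up the difference, g_min = δ_free − σL/E = 0.6503 − 0.485 = 0.1653 mm.

g ≈ 0.165 mm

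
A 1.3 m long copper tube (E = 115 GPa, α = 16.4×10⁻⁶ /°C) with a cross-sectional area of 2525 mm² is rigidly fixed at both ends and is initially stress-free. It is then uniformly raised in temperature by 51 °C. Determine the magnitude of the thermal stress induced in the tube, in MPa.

The supports are rigid, so the total axial strain is zero. The restrained thermal strain is ε = αΔT = 16.4×10⁻⁶ × 51 = 836.4×10⁻⁶.
Hence σ = E·αΔT = 115×10³ × 836.4×10⁻⁶ = 96.19 MPa, compressive.

σ ≈ 96.2 MPa (compressive)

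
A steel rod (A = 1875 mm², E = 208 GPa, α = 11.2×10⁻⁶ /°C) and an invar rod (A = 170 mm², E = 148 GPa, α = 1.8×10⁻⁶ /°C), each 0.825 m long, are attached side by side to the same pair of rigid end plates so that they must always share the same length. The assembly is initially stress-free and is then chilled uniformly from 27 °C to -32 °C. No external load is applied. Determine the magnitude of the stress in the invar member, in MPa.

σ ≈ 77.1 MPa (compressive)

Both members must finish at the same length. With the larger α, the steel tends to over-contract; the plates restrain it, putting the steel in tension and the invar in compression. With no external load the two internal forces are equal and opposite, magnitude P.
Equating the net (thermal + elastic) strains gives |α₁ − α₂|·ΔT = P·[1/(A₁E₁) + 1/(A₂E₂)].
|α₁ − α₂|·ΔT = 9.4×10⁻⁶ × 59 = 0.0005546.
1/(A₁E₁) + 1/(A₂E₂) = 1/(1875×208×10³) + 1/(170×148×10³) = 4.231×10⁻⁸ N⁻¹.
So P = 0.0005546 / 4.231×10⁻⁸ = 13.11 kN.
σ_{invar} = P/A₂ = 13110/170 = 77.11 MPa, compressive.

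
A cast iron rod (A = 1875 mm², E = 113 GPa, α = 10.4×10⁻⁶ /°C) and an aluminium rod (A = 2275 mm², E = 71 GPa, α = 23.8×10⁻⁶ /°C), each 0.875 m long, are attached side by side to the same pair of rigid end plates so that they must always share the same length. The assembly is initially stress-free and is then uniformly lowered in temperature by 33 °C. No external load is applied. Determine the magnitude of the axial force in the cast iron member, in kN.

Equilibrium of a rigid end plate with no external load gives equal and opposite internal forces ±P in the two members. Since α_{aluminium} > α_{cast iron}, cooling drives the aluminium into tension and the cast iron into compression.
Compatibility of the two members (thermal + elastic change equal): (α₁ − α₂)ΔT = P·[1/(A₁E₁) + 1/(A₂E₂)].
|α₁ − α₂|·ΔT = 13.4×10⁻⁶ × 33 = 0.0004422.
1/(A₁E₁) + 1/(A₂E₂) = 1/(1875×113×10³) + 1/(2275×71×10³) = 1.091×10⁻⁸ N⁻¹.
P = 0.0004422 / 1.091×10⁻⁸ = 40530 N = 40.53 kN.

P ≈ 40.5 kN (compressive in the cast iron)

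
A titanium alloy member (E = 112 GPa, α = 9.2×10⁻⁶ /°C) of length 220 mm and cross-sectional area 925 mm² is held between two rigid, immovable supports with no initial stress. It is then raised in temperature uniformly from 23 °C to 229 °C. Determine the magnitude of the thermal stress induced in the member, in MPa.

Because both ends are immovable the net strain is zero, and the suppressed thermal strain is αΔT = 9.2×10⁻⁶ × 206 = 1895.2×10⁻⁶.
The stress required to suppress this strain is σ = Eε = 112×10³ × 1895.2×10⁻⁶ = 212.3 MPa, compressive since the member is trying to expand.

σ ≈ 212 MPa (compressive)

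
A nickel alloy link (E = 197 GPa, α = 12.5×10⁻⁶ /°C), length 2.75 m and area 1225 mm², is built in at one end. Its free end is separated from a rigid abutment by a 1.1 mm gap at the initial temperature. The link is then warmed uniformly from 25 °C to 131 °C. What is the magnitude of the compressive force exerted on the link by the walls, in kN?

P ≈ 223 kN

Unrestrained expansion: δ_free = αΔT L = 12.5×10⁻⁶ × 106 × 2750 = 3.644 mm.
After closing the 1.1 mm clearance, 3.644 − 1.1 = 2.544 mm of expansion remains to be suppressed by the wall.
That suppressed elongation corresponds to σ = E·Δ/L = 197×10³ × 2.544/2750 = 182.2 MPa.
P = σA = 182.2 × 1225 = 223.2 kN.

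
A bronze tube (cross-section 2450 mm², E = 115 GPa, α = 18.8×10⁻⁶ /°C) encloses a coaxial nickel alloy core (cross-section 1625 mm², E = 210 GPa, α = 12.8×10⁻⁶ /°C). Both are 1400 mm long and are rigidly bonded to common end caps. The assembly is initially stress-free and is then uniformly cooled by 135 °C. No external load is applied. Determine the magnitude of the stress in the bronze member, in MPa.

σ ≈ 51 MPa (tensile)

Equilibrium of a rigid end plate with no external load gives equal and opposite internal forces ±P in the two members. Since α_{bronze} > α_{nickel alloy}, cooling drives the bronze into tension and the nickel alloy into compression.
Setting the final lengths equal and cancelling L: (α₁ − α₂)ΔT = P/(A₁E₁) + P/(A₂E₂).
|α₁ − α₂|·ΔT = 6×10⁻⁶ × 135 = 0.00081.
1/(A₁E₁) + 1/(A₂E₂) = 1/(2450×115×10³) + 1/(1625×210×10³) = 6.48×10⁻⁹ N⁻¹.
P = 0.00081 / 6.48×10⁻⁹ = 125000 N = 125 kN.
σ_{bronze} = P/A₁ = 125000/2450 = 51.02 MPa, tensile.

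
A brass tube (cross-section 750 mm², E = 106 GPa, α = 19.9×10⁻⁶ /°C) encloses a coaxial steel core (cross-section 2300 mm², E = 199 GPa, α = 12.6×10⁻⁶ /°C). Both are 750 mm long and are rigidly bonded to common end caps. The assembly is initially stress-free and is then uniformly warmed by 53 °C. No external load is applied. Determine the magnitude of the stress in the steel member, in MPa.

σ ≈ 11.4 MPa (tensile)

The brass has the larger α, so on heating it would change length more than the steel if both were free. The rigid plates force a common final length, so the brass is put into compression and the steel into tension, with equal and opposite forces P (no external load).
Equating the net (thermal + elastic) strains gives |α₁ − α₂|·ΔT = P·[1/(A₁E₁) + 1/(A₂E₂)].
|α₁ − α₂|·ΔT = 7.3×10⁻⁶ × 53 = 0.0003869.
1/(A₁E₁) + 1/(A₂E₂) = 1/(750×106×10³) + 1/(2300×199×10³) = 1.476×10⁻⁸ N⁻¹.
P = 0.0003869 / 1.476×10⁻⁸ = 26210 N = 26.21 kN.
σ_{steel} = P/A₂ = 26210/2300 = 11.39 MPa, tensile.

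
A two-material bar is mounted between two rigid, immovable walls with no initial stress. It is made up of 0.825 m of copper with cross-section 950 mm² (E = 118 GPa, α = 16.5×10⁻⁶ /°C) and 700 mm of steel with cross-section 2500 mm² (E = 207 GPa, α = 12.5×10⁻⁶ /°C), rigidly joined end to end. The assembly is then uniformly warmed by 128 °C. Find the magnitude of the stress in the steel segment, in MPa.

If the supports were absent, the total length change would be Σ αᵢΔT Lᵢ = 16.5×10⁻⁶×128×825 + 12.5×10⁻⁶×128×700 = 2.862 mm.
The rigid supports impose zero overall length change; the single axial force P common to all segments must satisfy P Σ Lᵢ/(AᵢEᵢ) = δ_free.
Σ Lᵢ/(AᵢEᵢ) = 825/(950×118×10³) + 700/(2500×207×10³) = 8.712×10⁻⁶ mm/N.
P = 2.862 / 8.712×10⁻⁶ = 328600 N = 328.6 kN, compressive.
σ_{steel} = P / A = 328600 / 2500 = 131.4 MPa.

σ ≈ 131 MPa (compressive)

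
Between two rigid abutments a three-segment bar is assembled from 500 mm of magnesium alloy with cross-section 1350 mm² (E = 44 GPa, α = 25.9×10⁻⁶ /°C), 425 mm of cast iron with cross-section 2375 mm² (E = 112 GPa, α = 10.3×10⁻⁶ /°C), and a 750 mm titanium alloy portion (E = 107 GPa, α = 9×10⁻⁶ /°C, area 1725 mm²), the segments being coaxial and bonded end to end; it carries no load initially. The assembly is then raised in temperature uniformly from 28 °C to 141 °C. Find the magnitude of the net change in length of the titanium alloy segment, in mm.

|ΔL| ≈ 0.0225 mm

With the walls removed the bar would change length by δ_free = Σ αᵢΔT Lᵢ = 25.9×10⁻⁶×113×500 + 10.3×10⁻⁶×113×425 + 9×10⁻⁶×113×750 = 2.721 mm.
Since the ends are fixed, an axial force P builds up, equal in every segment, with P · Σ Lᵢ/(AᵢEᵢ) = δ_free.
The series flexibility is Σ Lᵢ/(AᵢEᵢ) = 500/(1350×44×10³) + 425/(2375×112×10³) + 750/(1725×107×10³) = 1.408×10⁻⁵ mm/N.
P = 2.721 / 1.408×10⁻⁵ = 193300 N = 193.3 kN, compressive.
For the titanium alloy segment, free thermal change = 9×10⁻⁶×113×750 = 0.7628 mm and elastic change from P = 193300×750/(1725×107×10³) = 0.7853 mm; these oppose, so the net change is 0.0225 mm (segment shortens).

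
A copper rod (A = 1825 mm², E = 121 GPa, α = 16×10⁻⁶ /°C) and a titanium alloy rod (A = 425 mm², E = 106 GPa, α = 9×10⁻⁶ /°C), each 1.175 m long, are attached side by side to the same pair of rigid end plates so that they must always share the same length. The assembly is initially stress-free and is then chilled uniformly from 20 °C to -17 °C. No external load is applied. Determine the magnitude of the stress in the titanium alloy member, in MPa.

σ ≈ 22.8 MPa (compressive)

Equilibrium of a rigid end plate with no external load gives equal and opposite internal forces ±P in the two members. Since α_{copper} > α_{titanium alloy}, cooling drives the copper into tension and the titanium alloy into compression.
Setting the final lengths equal and cancelling L: (α₁ − α₂)ΔT = P/(A₁E₁) + P/(A₂E₂).
|α₁ − α₂|·ΔT = 7×10⁻⁶ × 37 = 0.000259.
1/(A₁E₁) + 1/(A₂E₂) = 1/(1825×121×10³) + 1/(425×106×10³) = 2.673×10⁻⁸ N⁻¹.
P = 0.000259 / 2.673×10⁻⁸ = 9691 N = 9.691 kN.
σ_{titanium alloy} = P/A₂ = 9691/425 = 22.8 MPa, compressive.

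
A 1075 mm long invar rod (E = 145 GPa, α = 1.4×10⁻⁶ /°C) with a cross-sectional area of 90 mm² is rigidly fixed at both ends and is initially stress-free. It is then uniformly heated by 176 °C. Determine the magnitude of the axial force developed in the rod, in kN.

The ends cannot move, so σ = EαΔT = 145×10³ × 1.4×10⁻⁶ × 176 = 35.73 MPa.
Axial force P = σA = 35.73 × 90 = 3216 N = 3.216 kN, compressive.

P ≈ 3.22 kN (compressive)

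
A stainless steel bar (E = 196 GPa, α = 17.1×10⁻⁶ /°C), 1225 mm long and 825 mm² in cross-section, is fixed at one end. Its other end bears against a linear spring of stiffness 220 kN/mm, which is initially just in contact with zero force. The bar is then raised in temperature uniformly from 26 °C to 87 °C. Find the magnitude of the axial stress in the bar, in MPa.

σ ≈ 128 MPa (compressive)

The unrestrained thermal change is αΔT L = 17.1×10⁻⁶ × 61 × 1225 = 1.278 mm.
With a force P in the spring, the elastic change of the bar is PL/(AE) and that of the spring is P/k; compatibility requires their sum to equal δ_free.
So P = δ_free / [L/(AE) + 1/k] = 1.278 / [ 1225/(825×196×10³) + 1/(220×10³) ].
P = 1.278 / 1.212×10⁻⁵ = 105400 N.
σ = P/A = 105400/825 = 127.8 MPa.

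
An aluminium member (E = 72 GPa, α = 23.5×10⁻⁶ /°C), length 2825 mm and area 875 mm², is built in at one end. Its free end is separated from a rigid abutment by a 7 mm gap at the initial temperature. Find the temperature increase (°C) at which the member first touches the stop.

The gap closes when αΔT L = 7 mm, since the member is still unstressed at that instant.
ΔT = 7 / (23.5×10⁻⁶ × 2825) = 105.4 °C.

ΔT ≈ 105 °C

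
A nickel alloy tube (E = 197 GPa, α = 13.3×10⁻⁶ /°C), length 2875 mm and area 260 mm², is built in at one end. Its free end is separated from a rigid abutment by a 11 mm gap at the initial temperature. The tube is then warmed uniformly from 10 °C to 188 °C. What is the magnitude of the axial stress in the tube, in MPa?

σ ≈ 0 MPa

Unrestrained expansion: δ_free = αΔT L = 13.3×10⁻⁶ × 178 × 2875 = 6.806 mm.
Since δ_free = 6.81 mm is less than the 11 mm gap, the tube never touches the wall. No axial force develops.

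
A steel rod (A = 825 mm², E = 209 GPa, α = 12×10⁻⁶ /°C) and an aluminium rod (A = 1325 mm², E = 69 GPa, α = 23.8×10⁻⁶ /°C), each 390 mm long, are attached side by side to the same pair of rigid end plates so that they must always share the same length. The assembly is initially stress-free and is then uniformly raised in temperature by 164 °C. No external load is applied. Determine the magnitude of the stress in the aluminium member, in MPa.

σ ≈ 87.3 MPa (compressive)

Equilibrium of a rigid end plate with no external load gives equal and opposite internal forces ±P in the two members. Since α_{aluminium} > α_{steel}, heating drives the aluminium into compression and the steel into tension.
Equating the net (thermal + elastic) strains gives |α₁ − α₂|·ΔT = P·[1/(A₁E₁) + 1/(A₂E₂)].
|α₁ − α₂|·ΔT = 11.8×10⁻⁶ × 164 = 0.001935.
1/(A₁E₁) + 1/(A₂E₂) = 1/(825×209×10³) + 1/(1325×69×10³) = 1.674×10⁻⁸ N⁻¹.
So P = 0.001935 / 1.674×10⁻⁸ = 115.6 kN.
σ_{aluminium} = P/A₂ = 115600/1325 = 87.26 MPa, compressive.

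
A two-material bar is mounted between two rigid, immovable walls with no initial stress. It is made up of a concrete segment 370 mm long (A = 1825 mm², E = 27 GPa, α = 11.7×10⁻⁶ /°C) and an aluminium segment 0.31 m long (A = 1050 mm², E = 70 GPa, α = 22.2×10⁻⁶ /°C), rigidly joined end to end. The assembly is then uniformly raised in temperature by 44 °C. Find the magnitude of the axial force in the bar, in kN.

Free thermal expansion of the whole bar: Σ αᵢΔT Lᵢ = 11.7×10⁻⁶×44×370 + 22.2×10⁻⁶×44×310 = 0.4933 mm.
The rigid supports impose zero overall length change; the single axial force P common to all segments must satisfy P Σ Lᵢ/(AᵢEᵢ) = δ_free.
The series flexibility is Σ Lᵢ/(AᵢEᵢ) = 370/(1825×27×10³) + 310/(1050×70×10³) = 1.173×10⁻⁵ mm/N.
So P = 0.4933 / 1.173×10⁻⁵ = 42.07 kN, compressive.

P ≈ 42.1 kN (compressive)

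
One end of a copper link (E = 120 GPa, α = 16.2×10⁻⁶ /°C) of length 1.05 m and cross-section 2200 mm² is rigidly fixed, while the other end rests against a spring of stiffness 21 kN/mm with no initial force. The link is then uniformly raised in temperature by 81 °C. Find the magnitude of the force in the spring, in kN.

P ≈ 26.7 kN

If the spring were absent the link would lengthen by αΔT L = 16.2×10⁻⁶ × 81 × 1050 = 1.378 mm.
With a force P in the spring, the elastic change of the link is PL/(AE) and that of the spring is P/k; compatibility requires their sum to equal δ_free.
P [ L/(AE) + 1/k ] = δ_free → P [ 1050/(2200×120×10³) + 1/(21×10³) ] = 1.378.
P = 1.378 / 5.16×10⁻⁵ = 26700 N.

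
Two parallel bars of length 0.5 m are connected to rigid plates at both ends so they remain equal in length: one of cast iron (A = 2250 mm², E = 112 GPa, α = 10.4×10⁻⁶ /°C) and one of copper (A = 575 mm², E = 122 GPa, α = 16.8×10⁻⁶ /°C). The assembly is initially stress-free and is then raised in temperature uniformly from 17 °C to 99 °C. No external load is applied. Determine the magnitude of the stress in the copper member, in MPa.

Equilibrium of a rigid end plate with no external load gives equal and opposite internal forces ±P in the two members. Since α_{copper} > α_{cast iron}, heating drives the copper into compression and the cast iron into tension.
Setting the final lengths equal and cancelling L: (α₁ − α₂)ΔT = P/(A₁E₁) + P/(A₂E₂).
|α₁ − α₂|·ΔT = 6.4×10⁻⁶ × 82 = 0.0005248.
1/(A₁E₁) + 1/(A₂E₂) = 1/(2250×112×10³) + 1/(575×122×10³) = 1.822×10⁻⁸ N⁻¹.
So P = 0.0005248 / 1.822×10⁻⁸ = 28.8 kN.
σ_{copper} = P/A₂ = 28800/575 = 50.08 MPa, compressive.

σ ≈ 50.1 MPa (compressive)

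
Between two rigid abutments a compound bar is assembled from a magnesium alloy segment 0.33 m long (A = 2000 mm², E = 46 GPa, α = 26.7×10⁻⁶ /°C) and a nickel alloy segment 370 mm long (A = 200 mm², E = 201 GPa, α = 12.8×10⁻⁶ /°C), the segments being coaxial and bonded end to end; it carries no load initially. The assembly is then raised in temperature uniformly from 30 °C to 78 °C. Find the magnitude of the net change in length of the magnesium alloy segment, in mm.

|ΔL| ≈ 0.241 mm

Free thermal expansion of the whole bar: Σ αᵢΔT Lᵢ = 26.7×10⁻⁶×48×330 + 12.8×10⁻⁶×48×370 = 0.6503 mm.
Since the ends are fixed, an axial force P builds up, equal in every segment, with P · Σ Lᵢ/(AᵢEᵢ) = δ_free.
The series flexibility is Σ Lᵢ/(AᵢEᵢ) = 330/(2000×46×10³) + 370/(200×201×10³) = 1.279×10⁻⁵ mm/N.
Hence P = δ_free / Σ(L/AE) = 0.6503/1.279×10⁻⁵ = 50.84 kN (compressive).
For the magnesium alloy segment, free thermal change = 26.7×10⁻⁶×48×330 = 0.4229 mm and elastic change from P = 50840×330/(2000×46×10³) = 0.1824 mm; these oppose, so the net change is 0.241 mm (segment lengthens).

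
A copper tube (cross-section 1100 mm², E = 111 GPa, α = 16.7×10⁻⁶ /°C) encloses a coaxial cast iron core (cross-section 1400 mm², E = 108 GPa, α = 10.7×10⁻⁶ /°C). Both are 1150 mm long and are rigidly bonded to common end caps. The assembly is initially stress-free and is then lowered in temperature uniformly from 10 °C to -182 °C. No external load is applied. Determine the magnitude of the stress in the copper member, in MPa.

σ ≈ 70.7 MPa (tensile)

Equilibrium of a rigid end plate with no external load gives equal and opposite internal forces ±P in the two members. Since α_{copper} > α_{cast iron}, cooling drives the copper into tension and the cast iron into compression.
Equating the net (thermal + elastic) strains gives |α₁ − α₂|·ΔT = P·[1/(A₁E₁) + 1/(A₂E₂)].
|α₁ − α₂|·ΔT = 6×10⁻⁶ × 192 = 0.001152.
1/(A₁E₁) + 1/(A₂E₂) = 1/(1100×111×10³) + 1/(1400×108×10³) = 1.48×10⁻⁸ N⁻¹.
P = 0.001152 / 1.48×10⁻⁸ = 77820 N = 77.82 kN.
σ_{copper} = P/A₁ = 77820/1100 = 70.74 MPa, tensile.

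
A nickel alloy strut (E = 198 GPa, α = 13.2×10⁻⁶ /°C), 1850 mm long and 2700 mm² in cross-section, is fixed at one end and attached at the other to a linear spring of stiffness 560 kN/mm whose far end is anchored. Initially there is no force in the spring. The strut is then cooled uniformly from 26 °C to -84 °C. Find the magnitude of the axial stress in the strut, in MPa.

σ ≈ 190 MPa (tensile)

Free thermal contraction: δ_free = αΔT L = 13.2×10⁻⁶ × 110 × 1850 = 2.686 mm.
With a force P in the spring, the elastic change of the strut is PL/(AE) and that of the spring is P/k; compatibility requires their sum to equal δ_free.
P [ L/(AE) + 1/k ] = δ_free → P [ 1850/(2700×198×10³) + 1/(560×10³) ] = 2.686.
P = 2.686 / 5.246×10⁻⁶ = 512000 N.
σ = P/A = 512000/2700 = 189.6 MPa.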